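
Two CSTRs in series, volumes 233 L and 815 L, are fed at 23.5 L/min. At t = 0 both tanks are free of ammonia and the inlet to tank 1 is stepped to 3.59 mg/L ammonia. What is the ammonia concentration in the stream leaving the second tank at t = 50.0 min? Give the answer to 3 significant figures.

Species balance on tank i: dCᵢ/dt = (Cᵢ₋₁ − Cᵢ)/τᵢ with τᵢ = Vᵢ/Q.
τ₁ = 233/23.5 = 9.9149 min; τ₂ = 815/23.5 = 34.681 min.
Tank 1: C₁ = C_in(1 − e^(−t/τ₁)). Tank 2 (τ₁ ≠ τ₂): C₂ = C_in[1 − (τ₁ e^(−t/τ₁) − τ₂ e^(−t/τ₂))/(τ₁ − τ₂)].
At t = 50.0: e^(−t/τ₁) = 0.0064549, e^(−t/τ₂) = 0.23652.
C₂ = 3.59·[1 − (9.9149·0.0064549 − 34.681·0.23652)/(-24.766)] = 3.59·0.67137 = 2.4102 mg/L.

2.41 mg/L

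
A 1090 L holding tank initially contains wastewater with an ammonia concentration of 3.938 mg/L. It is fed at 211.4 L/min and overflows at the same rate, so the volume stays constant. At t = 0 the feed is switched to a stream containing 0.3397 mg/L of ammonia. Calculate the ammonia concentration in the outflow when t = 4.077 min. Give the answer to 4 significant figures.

Unsteady species balance (constant V, well mixed): V dC/dt = Q(C_in − C).
So dC/dt = (C_in − C)/τ with τ = V/Q = 1090/211.4 = 5.15610 min.
C approaches C_in exponentially: C(t) = C_in + (C₀ − C_in) e^(−t/τ).
C(4.077) = 0.3397 + (3.938 − 0.3397)·e^(−4.077/5.15610) = 0.3397 + (3.59830)·0.453521 = 1.97160 mg/L.

1.972 mg/L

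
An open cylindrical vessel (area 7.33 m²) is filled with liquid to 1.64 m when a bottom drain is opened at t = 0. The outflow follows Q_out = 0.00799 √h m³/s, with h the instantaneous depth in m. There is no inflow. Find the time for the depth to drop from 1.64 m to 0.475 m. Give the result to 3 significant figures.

1090 s

Volume balance on the tank: A dh/dt = −0.00799 √h.
∫ h^(−1/2) dh = −(0.00799/A) ∫ dt, giving 2√h = 2√h₀ − (0.00799/A) t.
t = 2A(√h₀ − √h)/0.00799 = 2·7.33·(√1.64 − √0.475)/0.00799
  = 14.660 × (1.2806 − 0.68920) / 0.00799 = 1085.1 s.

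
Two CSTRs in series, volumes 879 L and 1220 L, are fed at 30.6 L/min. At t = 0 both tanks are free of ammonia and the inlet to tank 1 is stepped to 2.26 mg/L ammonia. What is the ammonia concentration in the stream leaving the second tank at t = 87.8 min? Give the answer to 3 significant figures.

Species balance on tank i: dCᵢ/dt = (Cᵢ₋₁ − Cᵢ)/τᵢ with τᵢ = Vᵢ/Q.
τ₁ = 879/30.6 = 28.725 min; τ₂ = 1220/30.6 = 39.869 min.
Tank 1: C₁ = C_in(1 − e^(−t/τ₁)). Tank 2 (τ₁ ≠ τ₂): C₂ = C_in[1 − (τ₁ e^(−t/τ₁) − τ₂ e^(−t/τ₂))/(τ₁ − τ₂)].
At t = 87.8: e^(−t/τ₁) = 0.047051, e^(−t/τ₂) = 0.11056.
C₂ = 2.26·[1 − (28.725·0.047051 − 39.869·0.11056)/(-11.144)] = 2.26·0.72573 = 1.6402 mg/L.

1.64 mg/L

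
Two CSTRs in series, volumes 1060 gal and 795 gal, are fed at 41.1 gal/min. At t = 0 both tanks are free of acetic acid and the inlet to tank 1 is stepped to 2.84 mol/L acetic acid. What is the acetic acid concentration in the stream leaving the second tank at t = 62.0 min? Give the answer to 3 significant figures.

Each tank obeys Vᵢ dCᵢ/dt = Q(Cᵢ₋₁ − Cᵢ), so τᵢ = Vᵢ/Q.
τ₁ = 1060/41.1 = 25.791 min; τ₂ = 795/41.1 = 19.343 min.
Solving the cascade with C₁(0)=C₂(0)=0 gives C₂(t) = C_in[1 − (τ₁ e^(−t/τ₁) − τ₂ e^(−t/τ₂))/(τ₁ − τ₂)].
At t = 62.0: e^(−t/τ₁) = 0.090359, e^(−t/τ₂) = 0.040547.
C₂ = 2.84·[1 − (25.791·0.090359 − 19.343·0.040547)/(6.4477)] = 2.84·0.76021 = 2.1590 mol/L.

2.16 mol/L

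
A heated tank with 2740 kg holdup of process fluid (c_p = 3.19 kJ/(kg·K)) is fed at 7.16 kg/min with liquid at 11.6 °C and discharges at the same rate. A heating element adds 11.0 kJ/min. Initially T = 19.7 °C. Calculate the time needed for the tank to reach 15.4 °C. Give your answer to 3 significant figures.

Unsteady energy balance on the tank contents: M c_p dT/dt = ṁ c_p (T_in − T) + 11.0.
τ = M/ṁ = 382.68 min; T_ss = T_in + Q̇/(ṁ c_p) = 12.082 °C.
T(t) = T_ss + (T₀ − T_ss) e^(−t/τ). Set T = 15.4:
e^(−t/τ) = (15.4 − 12.082)/(19.7 − 12.082) = 0.43558
t = −382.68 · ln(0.43558) = 318.04 min.

318 min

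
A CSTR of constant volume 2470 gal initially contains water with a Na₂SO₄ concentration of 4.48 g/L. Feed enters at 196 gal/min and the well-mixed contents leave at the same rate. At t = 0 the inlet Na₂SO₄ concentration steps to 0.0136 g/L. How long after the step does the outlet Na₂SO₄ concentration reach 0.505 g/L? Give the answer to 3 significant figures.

Species balance: V dC/dt = Q(C_in − C) ⇒ τ = V/Q = 12.602 min.
C(t) = C_in + (C₀ − C_in) e^(−t/τ). Set C = 0.505 and solve for t:
e^(−t/τ) = (C − C_in)/(C₀ − C_in) = (0.505 − 0.0136)/(4.48 − 0.0136) = 0.11002
t = −τ ln(…) = 12.602 × 2.2071 = 27.814 min.

27.8 min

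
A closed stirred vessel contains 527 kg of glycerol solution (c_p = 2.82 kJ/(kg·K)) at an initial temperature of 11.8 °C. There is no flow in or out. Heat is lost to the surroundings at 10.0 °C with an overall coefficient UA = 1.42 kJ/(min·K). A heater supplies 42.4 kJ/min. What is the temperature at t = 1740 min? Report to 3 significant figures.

M c_p dT/dt = −UA(T − T_amb) + Q̇.
dT/dt = (T_ss − T)/τ with T_ss = T_amb + Q̇/UA = 10.0 + 42.4/1.42 = 39.859 °C, τ = M c_p/UA = 527·2.82/1.42 = 1046.6 min.
Solution: T(t) = T_ss + (T₀ − T_ss) e^(−t/τ).
T(1740) = 39.859 + (-28.059)·0.18965 = 34.538 °C.

34.5 °C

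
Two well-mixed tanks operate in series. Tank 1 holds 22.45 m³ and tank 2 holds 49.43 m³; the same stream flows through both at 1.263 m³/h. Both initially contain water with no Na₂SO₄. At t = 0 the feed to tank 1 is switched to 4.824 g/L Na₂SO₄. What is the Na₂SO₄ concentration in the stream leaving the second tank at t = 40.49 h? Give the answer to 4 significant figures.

2.095 g/L

Each tank obeys Vᵢ dCᵢ/dt = Q(Cᵢ₋₁ − Cᵢ), so τᵢ = Vᵢ/Q.
τ₁ = 22.45/1.263 = 17.7751 h; τ₂ = 49.43/1.263 = 39.1370 h.
Solving the cascade with C₁(0)=C₂(0)=0 gives C₂(t) = C_in[1 − (τ₁ e^(−t/τ₁) − τ₂ e^(−t/τ₂))/(τ₁ − τ₂)].
At t = 40.49: e^(−t/τ₁) = 0.102499, e^(−t/τ₂) = 0.355379.
C₂ = 4.824·[1 − (17.7751·0.102499 − 39.1370·0.355379)/(-21.3618)] = 4.824·0.434201 = 2.09459 g/L.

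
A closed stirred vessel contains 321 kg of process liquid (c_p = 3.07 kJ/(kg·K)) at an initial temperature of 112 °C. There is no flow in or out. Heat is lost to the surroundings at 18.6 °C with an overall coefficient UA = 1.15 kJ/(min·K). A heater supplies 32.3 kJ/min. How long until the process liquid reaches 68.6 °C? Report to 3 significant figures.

Unsteady energy balance on the tank contents: M c_p dT/dt = −UA(T − T_amb) + Q̇.
τ = M c_p/UA = 856.93 min; T_ss = T_amb + Q̇/UA = 18.6 + 32.3/1.15 = 46.687 °C.
T(t) = T_ss + (T₀ − T_ss)e^(−t/τ); set T = 68.6:
t = −τ ln[(T − T_ss)/(T₀ − T_ss)] = −856.93 · ln(0.33551) = 935.86 min.

936 min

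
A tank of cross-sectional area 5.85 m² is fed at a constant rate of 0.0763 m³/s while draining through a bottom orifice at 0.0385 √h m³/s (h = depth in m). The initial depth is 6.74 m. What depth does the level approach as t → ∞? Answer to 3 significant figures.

Accumulation of liquid (constant cross-section A): A dh/dt = Q_in − 0.0385 √h. At steady state dh/dt = 0:
Q_in = 0.0385 √h_ss ⇒ √h_ss = 0.0763/0.0385 = 1.9818.
h_ss = 1.9818² = 3.9276 m. (Since h₀ = 6.74 m > h_ss, the level will fall toward this value.)

3.93 m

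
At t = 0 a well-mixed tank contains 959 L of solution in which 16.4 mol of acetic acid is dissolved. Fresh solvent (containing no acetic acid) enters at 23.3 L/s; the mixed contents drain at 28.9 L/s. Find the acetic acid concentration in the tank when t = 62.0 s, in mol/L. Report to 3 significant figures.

0.00264 mol/L

Total volume: dV/dt = Q_in − Q_out = -5.6000 L/s, so V(t) = 959 − 5.6000 t and V(62.0) = 611.80 L.
Solute balance: dm/dt = 0 − Q_out C = −Q_out m/V(t).
dm/m = −Q_out dt/(V₀ − 5.6000 t); integrating gives ln(m/m₀) = −(Q_out/(Q_in−Q_out)) ln(V/V₀).
m = m₀ (V₀/V)^(Q_out/(Q_in−Q_out)) = 16.4 × (959/611.80)^(-5.1607) = 1.6122 mol.
C = m/V = 1.6122/611.80 = 0.0026352 mol/L.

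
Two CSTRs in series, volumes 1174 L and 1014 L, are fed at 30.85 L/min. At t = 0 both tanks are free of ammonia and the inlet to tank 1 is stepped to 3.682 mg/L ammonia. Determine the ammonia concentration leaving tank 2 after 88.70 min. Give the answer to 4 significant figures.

Each tank obeys Vᵢ dCᵢ/dt = Q(Cᵢ₋₁ − Cᵢ), so τᵢ = Vᵢ/Q.
τ₁ = 1174/30.85 = 38.0551 min; τ₂ = 1014/30.85 = 32.8687 min.
Solving the cascade with C₁(0)=C₂(0)=0 gives C₂(t) = C_in[1 − (τ₁ e^(−t/τ₁) − τ₂ e^(−t/τ₂))/(τ₁ − τ₂)].
At t = 88.70: e^(−t/τ₁) = 0.0972150, e^(−t/τ₂) = 0.0672987.
C₂ = 3.682·[1 − (38.0551·0.0972150 − 32.8687·0.0672987)/(5.18639)] = 3.682·0.713191 = 2.62597 mg/L.

2.626 mg/L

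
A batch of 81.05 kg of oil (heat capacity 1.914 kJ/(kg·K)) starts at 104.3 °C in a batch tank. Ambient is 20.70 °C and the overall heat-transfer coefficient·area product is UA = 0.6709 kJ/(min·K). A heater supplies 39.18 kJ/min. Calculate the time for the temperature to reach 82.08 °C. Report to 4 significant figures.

493.6 min

Heat balance on the well-mixed liquid: M c_p dT/dt = −UA(T − T_amb) + Q̇.
τ = M c_p/UA = 231.226 min; T_ss = T_amb + Q̇/UA = 20.70 + 39.18/0.6709 = 79.0992 °C.
T(t) = T_ss + (T₀ − T_ss)e^(−t/τ); set T = 82.08:
t = −τ ln[(T − T_ss)/(T₀ − T_ss)] = −231.226 · ln(0.118283) = 493.593 min.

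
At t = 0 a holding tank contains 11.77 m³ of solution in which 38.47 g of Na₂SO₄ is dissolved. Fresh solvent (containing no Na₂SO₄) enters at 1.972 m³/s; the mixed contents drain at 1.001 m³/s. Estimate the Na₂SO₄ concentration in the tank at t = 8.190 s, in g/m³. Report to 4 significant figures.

Let m(t) be the amount of Na₂SO₄. Volume: V(t) = V₀ + (Q_in − Q_out) t = 11.77 + 0.971000 t; V(8.190) = 19.7225 m³.
Solute balance: dm/dt = 0 − Q_out C = −Q_out m/V(t).
dm/m = −Q_out dt/(V₀ + 0.971000 t); integrating gives ln(m/m₀) = −(Q_out/(Q_in−Q_out)) ln(V/V₀).
m = m₀ (V₀/V)^(Q_out/(Q_in−Q_out)) = 38.47 × (11.77/19.7225)^(1.03090) = 22.5949 g.
C = m/V = 22.5949/19.7225 = 1.14564 g/m³.

1.146 g/m³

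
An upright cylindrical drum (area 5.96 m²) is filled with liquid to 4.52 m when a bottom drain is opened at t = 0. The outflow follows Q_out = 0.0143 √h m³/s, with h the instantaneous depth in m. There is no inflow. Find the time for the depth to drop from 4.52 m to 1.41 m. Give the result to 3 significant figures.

782 s

With no inflow, A dh/dt = −0.0143 √h.
∫ h^(−1/2) dh = −(0.0143/A) ∫ dt, giving 2√h = 2√h₀ − (0.0143/A) t.
t = 2A(√h₀ − √h)/0.0143 = 2·5.96·(√4.52 − √1.41)/0.0143
  = 11.920 × (2.1260 − 1.1874) / 0.0143 = 782.38 s.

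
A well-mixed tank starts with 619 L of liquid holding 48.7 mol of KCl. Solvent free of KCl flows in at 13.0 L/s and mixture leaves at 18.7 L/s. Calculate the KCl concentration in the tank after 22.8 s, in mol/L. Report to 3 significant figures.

Let m(t) be the amount of KCl. Volume: V(t) = V₀ + (Q_in − Q_out) t = 619 − 5.7000 t; V(22.8) = 489.04 L.
No KCl enters, so dm/dt = −Q_out · (m/V).
Separate: dm/m = −Q_out dt/V(t) ⇒ ln(m/m₀) = −(Q_out/(Q_in−Q_out)) ln(V/V₀).
m = m₀ (V₀/V)^(Q_out/(Q_in−Q_out)) = 48.7 × (619/489.04)^(-3.2807) = 22.478 mol.
C = m/V = 22.478/489.04 = 0.045964 mol/L.

0.0460 mol/L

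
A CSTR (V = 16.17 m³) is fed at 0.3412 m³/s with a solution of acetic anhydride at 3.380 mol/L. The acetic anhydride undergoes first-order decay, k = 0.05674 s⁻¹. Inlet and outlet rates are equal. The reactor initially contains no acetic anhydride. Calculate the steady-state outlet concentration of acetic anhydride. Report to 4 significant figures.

Species balance: V dC/dt = Q C_in − Q C − k V C.
Steady state (dC/dt = 0): C_ss = Q C_in/(Q + kV) = C_in/(1 + kV/Q).
C_ss = 0.3412·3.380/(0.3412 + 0.05674·16.17) = 1.15326/1.25869 = 0.916238 mol/L.

0.9162 mol/L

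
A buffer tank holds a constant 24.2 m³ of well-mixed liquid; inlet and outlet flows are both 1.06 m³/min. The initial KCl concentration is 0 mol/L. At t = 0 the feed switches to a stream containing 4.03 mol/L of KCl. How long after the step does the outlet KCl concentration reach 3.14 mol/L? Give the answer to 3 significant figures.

Transient balance on the dissolved component: V dC/dt = Q(C_in − C), so τ = V/Q = 22.830 min.
C(t) = C_in + (C₀ − C_in) e^(−t/τ). Set C = 3.14 and solve for t:
e^(−t/τ) = (C − C_in)/(C₀ − C_in) = (3.14 − 4.03)/(0 − 4.03) = 0.22084
t = −τ ln(…) = 22.830 × 1.5103 = 34.480 min.

34.5 min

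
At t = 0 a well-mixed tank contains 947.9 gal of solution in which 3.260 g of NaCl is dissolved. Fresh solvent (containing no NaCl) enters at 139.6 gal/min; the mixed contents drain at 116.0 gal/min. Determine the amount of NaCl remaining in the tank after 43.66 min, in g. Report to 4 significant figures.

0.08763 g

Let m(t) be the amount of NaCl. Volume: V(t) = V₀ + (Q_in − Q_out) t = 947.9 + 23.6000 t; V(43.66) = 1978.28 gal.
No NaCl enters, so dm/dt = −Q_out · (m/V).
dm/m = −Q_out dt/(V₀ + 23.6000 t); integrating gives ln(m/m₀) = −(Q_out/(Q_in−Q_out)) ln(V/V₀).
m = m₀ (V₀/V)^(Q_out/(Q_in−Q_out)) = 3.260 × (947.9/1978.28)^(4.91525) = 0.0876343 g.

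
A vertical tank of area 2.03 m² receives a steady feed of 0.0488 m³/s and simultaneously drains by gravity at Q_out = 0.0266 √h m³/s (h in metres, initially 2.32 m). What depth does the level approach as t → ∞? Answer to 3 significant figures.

3.37 m

Level balance: A dh/dt = 0.0488 − 0.0266 √h. Setting dh/dt = 0:
Q_in = 0.0266 √h_ss ⇒ √h_ss = 0.0488/0.0266 = 1.8346.
h_ss = 1.8346² = 3.3657 m. (Since h₀ = 2.32 m < h_ss, the level will rise toward this value.)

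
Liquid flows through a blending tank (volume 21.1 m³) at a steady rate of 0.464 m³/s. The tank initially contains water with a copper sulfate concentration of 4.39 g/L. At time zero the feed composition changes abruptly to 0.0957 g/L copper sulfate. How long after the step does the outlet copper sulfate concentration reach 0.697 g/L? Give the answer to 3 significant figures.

89.4 s

Species balance: V dC/dt = Q(C_in − C) ⇒ τ = V/Q = 45.474 s.
C(t) = C_in + (C₀ − C_in) e^(−t/τ). Set C = 0.697 and solve for t:
e^(−t/τ) = (C − C_in)/(C₀ − C_in) = (0.697 − 0.0957)/(4.39 − 0.0957) = 0.14002
t = −τ ln(…) = 45.474 × 1.9659 = 89.400 s.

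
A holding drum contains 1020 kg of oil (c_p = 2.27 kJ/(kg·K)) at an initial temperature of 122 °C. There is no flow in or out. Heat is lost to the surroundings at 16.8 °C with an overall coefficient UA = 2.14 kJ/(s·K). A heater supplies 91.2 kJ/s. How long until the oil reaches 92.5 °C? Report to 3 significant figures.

Lumped-capacitance energy balance: M c_p dT/dt = UA(T_amb − T) + Q̇.
τ = M c_p/UA = 1082.0 s; T_ss = T_amb + Q̇/UA = 16.8 + 91.2/2.14 = 59.417 °C.
T(t) = T_ss + (T₀ − T_ss)e^(−t/τ); set T = 92.5:
t = −τ ln[(T − T_ss)/(T₀ − T_ss)] = −1082.0 · ln(0.52863) = 689.72 s.

690 s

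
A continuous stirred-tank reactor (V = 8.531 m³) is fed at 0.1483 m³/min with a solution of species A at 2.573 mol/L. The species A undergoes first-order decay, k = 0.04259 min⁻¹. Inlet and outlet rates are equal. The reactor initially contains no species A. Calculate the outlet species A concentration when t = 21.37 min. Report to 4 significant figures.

0.5388 mol/L

V dC/dt = Q(C_in − C) − k V C.
dC/dt = (Q/V) C_in − (Q/V + k) C; effective rate a = Q/V + k = 0.0173837 + 0.04259 = 0.0599737 min⁻¹.
C_ss = Q C_in/(Q + kV) = 0.745797 mol/L; C(t) = C_ss + (C₀ − C_ss) e^(−a t).
C(21.37) = 0.745797 + (-0.745797)·e^(−0.0599737·21.37) = 0.745797 + (-0.745797)·0.277582 = 0.538777 mol/L.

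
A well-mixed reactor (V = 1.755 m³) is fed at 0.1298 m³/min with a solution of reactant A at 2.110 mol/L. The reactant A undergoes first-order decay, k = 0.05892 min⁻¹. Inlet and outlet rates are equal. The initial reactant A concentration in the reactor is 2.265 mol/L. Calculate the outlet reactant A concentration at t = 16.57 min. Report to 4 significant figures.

1.295 mol/L

Accumulation = in − out − consumed: V dC/dt = Q C_in − Q C − k V C.
dC/dt = (Q/V) C_in − (Q/V + k) C; effective rate a = Q/V + k = 0.0739601 + 0.05892 = 0.132880 min⁻¹.
C_ss = Q C_in/(Q + kV) = 1.17441 mol/L; C(t) = C_ss + (C₀ − C_ss) e^(−a t).
C(16.57) = 1.17441 + (1.09059)·e^(−0.132880·16.57) = 1.17441 + (1.09059)·0.110601 = 1.29503 mol/L.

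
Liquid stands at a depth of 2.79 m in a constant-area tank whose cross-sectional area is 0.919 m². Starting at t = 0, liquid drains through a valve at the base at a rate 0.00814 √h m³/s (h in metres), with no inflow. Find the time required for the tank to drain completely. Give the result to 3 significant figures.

377 s

With no inflow, A dh/dt = −0.00814 √h.
This is separable: 2 d(√h)/dt = −0.00814/A, so √h = √h₀ − (0.00814/(2A)) t.
Tank is empty when √h = 0: t_empty = 2A√h₀/0.00814.
t_empty = 2·0.919·√2.79/0.00814 = 1.8380·1.6703/0.00814 = 377.16 s.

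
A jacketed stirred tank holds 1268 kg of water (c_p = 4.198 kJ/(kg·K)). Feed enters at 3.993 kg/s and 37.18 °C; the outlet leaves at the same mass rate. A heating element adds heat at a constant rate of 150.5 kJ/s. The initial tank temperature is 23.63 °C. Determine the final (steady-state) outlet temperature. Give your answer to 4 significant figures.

Heat balance on the well-mixed liquid: M c_p dT/dt = ṁ c_p (T_in − T) + 150.5.
At steady state dT/dt = 0 ⇒ T_ss = T_in + Q̇/(ṁ c_p) = 37.18 + 150.5/(3.993·4.198) = 46.1583 °C.

46.16 °C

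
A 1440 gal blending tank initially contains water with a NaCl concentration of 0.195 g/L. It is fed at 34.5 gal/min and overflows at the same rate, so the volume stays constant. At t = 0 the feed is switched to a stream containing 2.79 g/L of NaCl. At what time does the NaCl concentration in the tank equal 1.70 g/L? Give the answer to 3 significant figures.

Species balance: V dC/dt = Q(C_in − C) ⇒ τ = V/Q = 41.739 min.
C(t) = C_in + (C₀ − C_in) e^(−t/τ). Set C = 1.70 and solve for t:
e^(−t/τ) = (C − C_in)/(C₀ − C_in) = (1.70 − 2.79)/(0.195 − 2.79) = 0.42004
t = −τ ln(…) = 41.739 × 0.86741 = 36.205 min.

36.2 min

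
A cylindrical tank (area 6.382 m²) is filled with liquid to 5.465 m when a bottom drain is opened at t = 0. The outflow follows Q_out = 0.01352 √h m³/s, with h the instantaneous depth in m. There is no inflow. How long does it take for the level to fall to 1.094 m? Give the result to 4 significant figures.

With no inflow, A dh/dt = −0.01352 √h.
This is separable: 2 d(√h)/dt = −0.01352/A, so √h = √h₀ − (0.01352/(2A)) t.
t = 2A(√h₀ − √h)/0.01352 = 2·6.382·(√5.465 − √1.094)/0.01352
  = 12.7640 × (2.33773 − 1.04594) / 0.01352 = 1219.56 s.

1220 s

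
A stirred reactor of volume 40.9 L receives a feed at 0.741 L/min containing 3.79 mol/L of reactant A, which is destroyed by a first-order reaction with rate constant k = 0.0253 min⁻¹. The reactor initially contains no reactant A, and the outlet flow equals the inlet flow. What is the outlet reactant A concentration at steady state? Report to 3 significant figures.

V dC/dt = Q(C_in − C) − k V C.
Steady state (dC/dt = 0): C_ss = Q C_in/(Q + kV) = C_in/(1 + kV/Q).
C_ss = 0.741·3.79/(0.741 + 0.0253·40.9) = 2.8084/1.7758 = 1.5815 mol/L.

1.58 mol/L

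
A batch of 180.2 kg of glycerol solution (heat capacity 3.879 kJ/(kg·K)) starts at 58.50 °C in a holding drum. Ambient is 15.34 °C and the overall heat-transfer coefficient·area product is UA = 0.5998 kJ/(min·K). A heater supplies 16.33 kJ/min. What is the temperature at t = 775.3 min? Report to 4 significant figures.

50.76 °C

First-law balance (no shaft work): M c_p dT/dt = −UA(T − T_amb) + Q̇.
dT/dt = (T_ss − T)/τ with T_ss = T_amb + Q̇/UA = 15.34 + 16.33/0.5998 = 42.5657 °C, τ = M c_p/UA = 180.2·3.879/0.5998 = 1165.38 min.
Solution: T(t) = T_ss + (T₀ − T_ss) e^(−t/τ).
T(775.3) = 42.5657 + (15.9343)·0.514132 = 50.7580 °C.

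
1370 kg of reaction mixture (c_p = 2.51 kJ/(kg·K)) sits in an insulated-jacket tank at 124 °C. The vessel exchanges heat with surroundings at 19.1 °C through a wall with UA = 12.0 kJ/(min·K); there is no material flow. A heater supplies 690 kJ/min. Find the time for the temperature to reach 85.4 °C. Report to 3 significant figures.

483 min

Energy balance: M c_p dT/dt = −UA(T − T_amb) + Q̇.
τ = M c_p/UA = 286.56 min; T_ss = T_amb + Q̇/UA = 19.1 + 690/12.0 = 76.600 °C.
T(t) = T_ss + (T₀ − T_ss)e^(−t/τ); set T = 85.4:
t = −τ ln[(T − T_ss)/(T₀ − T_ss)] = −286.56 · ln(0.18565) = 482.53 min.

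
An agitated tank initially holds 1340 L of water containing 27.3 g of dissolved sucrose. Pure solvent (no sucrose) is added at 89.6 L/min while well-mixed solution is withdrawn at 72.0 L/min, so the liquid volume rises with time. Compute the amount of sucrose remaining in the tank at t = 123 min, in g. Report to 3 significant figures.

Total volume: dV/dt = Q_in − Q_out = 17.600 L/min, so V(t) = 1340 + 17.600 t and V(123) = 3504.8 L.
Species balance (pure solvent in): dm/dt = −Q_out · m/V(t).
dm/m = −Q_out dt/(V₀ + 17.600 t); integrating gives ln(m/m₀) = −(Q_out/(Q_in−Q_out)) ln(V/V₀).
m = m₀ (V₀/V)^(Q_out/(Q_in−Q_out)) = 27.3 × (1340/3504.8)^(4.0909) = 0.53453 g.

0.535 g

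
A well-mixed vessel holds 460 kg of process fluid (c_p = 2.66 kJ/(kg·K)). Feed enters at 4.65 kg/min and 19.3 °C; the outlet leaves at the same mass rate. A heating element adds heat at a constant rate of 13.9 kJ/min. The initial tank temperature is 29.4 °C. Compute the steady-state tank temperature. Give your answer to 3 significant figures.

20.4 °C

M c_p dT/dt = ṁ c_p (T_in − T) + Q̇.
At steady state dT/dt = 0 ⇒ T_ss = T_in + Q̇/(ṁ c_p) = 19.3 + 13.9/(4.65·2.66) = 20.424 °C.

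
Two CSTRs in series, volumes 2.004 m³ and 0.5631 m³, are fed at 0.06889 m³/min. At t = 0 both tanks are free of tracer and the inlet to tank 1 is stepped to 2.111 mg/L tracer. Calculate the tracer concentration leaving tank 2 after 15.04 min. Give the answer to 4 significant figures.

Species balance on tank i: dCᵢ/dt = (Cᵢ₋₁ − Cᵢ)/τᵢ with τᵢ = Vᵢ/Q.
τ₁ = 2.004/0.06889 = 29.0899 min; τ₂ = 0.5631/0.06889 = 8.17390 min.
Tank 1: C₁ = C_in(1 − e^(−t/τ₁)). Tank 2 (τ₁ ≠ τ₂): C₂ = C_in[1 − (τ₁ e^(−t/τ₁) − τ₂ e^(−t/τ₂))/(τ₁ − τ₂)].
At t = 15.04: e^(−t/τ₁) = 0.596296, e^(−t/τ₂) = 0.158817.
C₂ = 2.111·[1 − (29.0899·0.596296 − 8.17390·0.158817)/(20.9160)] = 2.111·0.232739 = 0.491312 mg/L.

0.4913 mg/L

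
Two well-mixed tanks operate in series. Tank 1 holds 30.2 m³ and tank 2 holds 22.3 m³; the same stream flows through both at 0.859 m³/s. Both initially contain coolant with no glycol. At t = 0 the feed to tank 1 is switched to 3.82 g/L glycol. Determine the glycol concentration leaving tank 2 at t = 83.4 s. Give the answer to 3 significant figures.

2.89 g/L

Species balance on tank i: dCᵢ/dt = (Cᵢ₋₁ − Cᵢ)/τᵢ with τᵢ = Vᵢ/Q.
τ₁ = 30.2/0.859 = 35.157 s; τ₂ = 22.3/0.859 = 25.960 s.
Solving the cascade with C₁(0)=C₂(0)=0 gives C₂(t) = C_in[1 − (τ₁ e^(−t/τ₁) − τ₂ e^(−t/τ₂))/(τ₁ − τ₂)].
At t = 83.4: e^(−t/τ₁) = 0.093275, e^(−t/τ₂) = 0.040253.
C₂ = 3.82·[1 − (35.157·0.093275 − 25.960·0.040253)/(9.1967)] = 3.82·0.75705 = 2.8919 g/L.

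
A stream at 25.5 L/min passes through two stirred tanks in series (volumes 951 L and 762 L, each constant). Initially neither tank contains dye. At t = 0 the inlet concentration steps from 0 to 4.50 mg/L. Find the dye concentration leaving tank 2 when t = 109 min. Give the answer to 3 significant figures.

Each tank obeys Vᵢ dCᵢ/dt = Q(Cᵢ₋₁ − Cᵢ), so τᵢ = Vᵢ/Q.
τ₁ = 951/25.5 = 37.294 min; τ₂ = 762/25.5 = 29.882 min.
Solving the cascade with C₁(0)=C₂(0)=0 gives C₂(t) = C_in[1 − (τ₁ e^(−t/τ₁) − τ₂ e^(−t/τ₂))/(τ₁ − τ₂)].
At t = 109: e^(−t/τ₁) = 0.053788, e^(−t/τ₂) = 0.026053.
C₂ = 4.50·[1 − (37.294·0.053788 − 29.882·0.026053)/(7.4118)] = 4.50·0.83439 = 3.7548 mg/L.

3.75 mg/L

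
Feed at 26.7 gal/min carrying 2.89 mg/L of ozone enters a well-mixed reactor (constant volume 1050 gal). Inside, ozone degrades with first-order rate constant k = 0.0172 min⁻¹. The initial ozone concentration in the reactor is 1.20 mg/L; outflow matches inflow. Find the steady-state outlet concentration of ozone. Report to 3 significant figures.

1.72 mg/L

Species balance: V dC/dt = Q C_in − Q C − k V C.
At steady state: 0 = Q C_in − (Q + kV) C_ss, so C_ss = Q C_in/(Q + kV).
C_ss = 26.7·2.89/(26.7 + 0.0172·1050) = 77.163/44.760 = 1.7239 mg/L.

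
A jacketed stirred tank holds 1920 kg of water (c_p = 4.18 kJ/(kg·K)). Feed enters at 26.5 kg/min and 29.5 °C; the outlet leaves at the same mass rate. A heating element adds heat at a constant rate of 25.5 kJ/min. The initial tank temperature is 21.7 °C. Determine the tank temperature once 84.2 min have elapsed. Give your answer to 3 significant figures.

Unsteady energy balance on the tank contents: M c_p dT/dt = ṁ c_p (T_in − T) + 25.5.
Rearrange: dT/dt = (T_ss − T)/τ with τ = M/ṁ = 72.453 min and T_ss = T_in + Q̇/(ṁ c_p) = 29.730 °C.
Solution: T(t) = T_ss + (T₀ − T_ss) e^(−t/τ).
T(84.2) = 29.730 + (-8.0302)·e^(−84.2/72.453) = 29.730 + (-8.0302)·0.31282 = 27.218 °C.

27.2 °C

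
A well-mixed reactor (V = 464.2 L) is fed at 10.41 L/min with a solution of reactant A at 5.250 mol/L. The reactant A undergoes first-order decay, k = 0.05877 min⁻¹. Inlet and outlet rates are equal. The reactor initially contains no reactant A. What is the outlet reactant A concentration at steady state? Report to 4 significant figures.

Accumulation = in − out − consumed: V dC/dt = Q C_in − Q C − k V C.
At steady state: 0 = Q C_in − (Q + kV) C_ss, so C_ss = Q C_in/(Q + kV).
C_ss = 10.41·5.250/(10.41 + 0.05877·464.2) = 54.6525/37.6910 = 1.45001 mol/L.

1.450 mol/L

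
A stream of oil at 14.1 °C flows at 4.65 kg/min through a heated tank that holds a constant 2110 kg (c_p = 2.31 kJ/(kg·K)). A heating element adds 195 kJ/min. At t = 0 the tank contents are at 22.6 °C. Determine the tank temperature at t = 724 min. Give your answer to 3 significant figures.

M c_p dT/dt = ṁ c_p (T_in − T) + Q̇.
τ = M/ṁ = 453.76 min; T_ss = T_in + Q̇/(ṁ c_p) = 14.1 + 195/(4.65·2.31) = 32.254 °C.
T approaches T_ss exponentially: T(t) = T_ss + (T₀ − T_ss) e^(−t/τ).
T(724) = 32.254 + (-9.6539)·e^(−724/453.76) = 32.254 + (-9.6539)·0.20280 = 30.296 °C.

30.3 °C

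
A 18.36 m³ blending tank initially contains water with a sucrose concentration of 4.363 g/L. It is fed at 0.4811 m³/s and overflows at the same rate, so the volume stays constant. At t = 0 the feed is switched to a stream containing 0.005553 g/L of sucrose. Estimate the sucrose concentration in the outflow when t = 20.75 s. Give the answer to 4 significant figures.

2.535 g/L

Transient balance on the dissolved component: V dC/dt = Q(C_in − C).
Time constant τ = V/Q = 18.36/0.4811 = 38.1625 s.
This is linear first-order; C(t) = C_in + (C₀ − C_in) e^(−t/τ).
C(20.75) = 0.005553 + (4.363 − 0.005553)·e^(−20.75/38.1625) = 0.005553 + (4.35745)·0.580580 = 2.53540 g/L.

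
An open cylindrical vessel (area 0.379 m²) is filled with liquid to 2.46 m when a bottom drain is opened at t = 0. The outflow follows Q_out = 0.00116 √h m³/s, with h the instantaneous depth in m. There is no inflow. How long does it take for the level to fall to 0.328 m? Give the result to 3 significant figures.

With no inflow, A dh/dt = −0.00116 √h.
This is separable: 2 d(√h)/dt = −0.00116/A, so √h = √h₀ − (0.00116/(2A)) t.
t = 2A(√h₀ − √h)/0.00116 = 2·0.379·(√2.46 − √0.328)/0.00116
  = 0.75800 × (1.5684 − 0.57271) / 0.00116 = 650.66 s.

651 s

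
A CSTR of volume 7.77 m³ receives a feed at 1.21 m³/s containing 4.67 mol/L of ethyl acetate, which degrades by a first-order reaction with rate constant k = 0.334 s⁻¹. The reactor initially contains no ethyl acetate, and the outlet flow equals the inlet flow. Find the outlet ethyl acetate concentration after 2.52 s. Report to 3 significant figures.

1.05 mol/L

Species balance: V dC/dt = Q C_in − Q C − k V C.
dC/dt = (Q/V) C_in − (Q/V + k) C; effective rate a = Q/V + k = 0.15573 + 0.334 = 0.48973 s⁻¹.
C_ss = Q C_in/(Q + kV) = 1.4850 mol/L; C(t) = C_ss + (C₀ − C_ss) e^(−a t).
C(2.52) = 1.4850 + (-1.4850)·e^(−0.48973·2.52) = 1.4850 + (-1.4850)·0.29109 = 1.0527 mol/L.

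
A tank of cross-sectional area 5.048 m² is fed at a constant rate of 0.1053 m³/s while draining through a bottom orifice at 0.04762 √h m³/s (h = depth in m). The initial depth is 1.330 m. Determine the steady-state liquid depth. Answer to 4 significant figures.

A dh/dt = Q_in − 0.04762 √h. Steady state requires inflow = outflow:
Q_in = 0.04762 √h_ss ⇒ √h_ss = 0.1053/0.04762 = 2.21126.
h_ss = 2.21126² = 4.88965 m. (Since h₀ = 1.330 m < h_ss, the level will rise toward this value.)

4.890 m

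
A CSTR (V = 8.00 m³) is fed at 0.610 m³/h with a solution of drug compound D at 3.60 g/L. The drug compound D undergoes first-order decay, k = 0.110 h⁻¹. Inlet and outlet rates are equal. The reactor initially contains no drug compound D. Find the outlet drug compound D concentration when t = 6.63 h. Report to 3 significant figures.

V dC/dt = Q(C_in − C) − k V C.
This is linear with rate a = Q/V + k = 0.18625 h⁻¹.
C_ss = Q C_in/(Q + kV) = 1.4738 g/L; C(t) = C_ss + (C₀ − C_ss) e^(−a t).
C(6.63) = 1.4738 + (-1.4738)·e^(−0.18625·6.63) = 1.4738 + (-1.4738)·0.29088 = 1.0451 g/L.

1.05 g/L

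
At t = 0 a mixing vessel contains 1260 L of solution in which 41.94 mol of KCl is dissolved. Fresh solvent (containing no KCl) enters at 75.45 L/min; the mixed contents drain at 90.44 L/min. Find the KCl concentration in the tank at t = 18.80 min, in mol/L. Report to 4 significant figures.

Total volume: dV/dt = Q_in − Q_out = -14.9900 L/min, so V(t) = 1260 − 14.9900 t and V(18.80) = 978.188 L.
No KCl enters, so dm/dt = −Q_out · (m/V).
Separate: dm/m = −Q_out dt/V(t) ⇒ ln(m/m₀) = −(Q_out/(Q_in−Q_out)) ln(V/V₀).
m = m₀ (V₀/V)^(Q_out/(Q_in−Q_out)) = 41.94 × (1260/978.188)^(-6.03336) = 9.10483 mol.
C = m/V = 9.10483/978.188 = 0.00930785 mol/L.

0.009308 mol/L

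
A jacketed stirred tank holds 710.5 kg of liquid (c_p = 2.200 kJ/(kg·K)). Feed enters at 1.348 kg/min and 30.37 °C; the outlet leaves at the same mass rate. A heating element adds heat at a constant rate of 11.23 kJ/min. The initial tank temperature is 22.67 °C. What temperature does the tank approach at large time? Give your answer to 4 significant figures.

34.16 °C

M c_p dT/dt = ṁ c_p (T_in − T) + Q̇.
At steady state dT/dt = 0 ⇒ T_ss = T_in + Q̇/(ṁ c_p) = 30.37 + 11.23/(1.348·2.200) = 34.1568 °C.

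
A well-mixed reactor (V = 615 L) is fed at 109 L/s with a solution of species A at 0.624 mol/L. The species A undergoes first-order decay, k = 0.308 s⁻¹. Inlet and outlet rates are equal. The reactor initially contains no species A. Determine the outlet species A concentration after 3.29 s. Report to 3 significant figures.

V dC/dt = Q(C_in − C) − k V C.
This is linear with rate a = Q/V + k = 0.48524 s⁻¹.
C_ss = Q C_in/(Q + kV) = 0.22792 mol/L; C(t) = C_ss + (C₀ − C_ss) e^(−a t).
C(3.29) = 0.22792 + (-0.22792)·e^(−0.48524·3.29) = 0.22792 + (-0.22792)·0.20262 = 0.18174 mol/L.

0.182 mol/L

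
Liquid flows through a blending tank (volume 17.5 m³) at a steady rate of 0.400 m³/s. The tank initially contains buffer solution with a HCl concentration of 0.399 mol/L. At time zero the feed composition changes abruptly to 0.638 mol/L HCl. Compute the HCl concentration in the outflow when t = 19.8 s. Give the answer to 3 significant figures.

Unsteady species balance (constant V, well mixed): V dC/dt = Q(C_in − C).
So dC/dt = (C_in − C)/τ with τ = V/Q = 17.5/0.400 = 43.750 s.
This is linear first-order; C(t) = C_in + (C₀ − C_in) e^(−t/τ).
C(19.8) = 0.638 + (0.399 − 0.638)·e^(−19.8/43.750) = 0.638 + (-0.23900)·0.63599 = 0.48600 mol/L.

0.486 mol/L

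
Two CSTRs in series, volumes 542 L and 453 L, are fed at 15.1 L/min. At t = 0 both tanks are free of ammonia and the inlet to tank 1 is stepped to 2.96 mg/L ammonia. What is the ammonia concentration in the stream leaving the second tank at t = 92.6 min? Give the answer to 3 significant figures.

2.28 mg/L

Each tank obeys Vᵢ dCᵢ/dt = Q(Cᵢ₋₁ − Cᵢ), so τᵢ = Vᵢ/Q.
τ₁ = 542/15.1 = 35.894 min; τ₂ = 453/15.1 = 30.000 min.
Solving the cascade with C₁(0)=C₂(0)=0 gives C₂(t) = C_in[1 − (τ₁ e^(−t/τ₁) − τ₂ e^(−t/τ₂))/(τ₁ − τ₂)].
At t = 92.6: e^(−t/τ₁) = 0.075788, e^(−t/τ₂) = 0.045654.
C₂ = 2.96·[1 − (35.894·0.075788 − 30.000·0.045654)/(5.8940)] = 2.96·0.77083 = 2.2817 mg/L.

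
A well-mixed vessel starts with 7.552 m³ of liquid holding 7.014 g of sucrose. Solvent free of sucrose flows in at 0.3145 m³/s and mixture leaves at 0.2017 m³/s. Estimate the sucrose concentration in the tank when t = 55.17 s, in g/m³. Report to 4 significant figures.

Let m(t) be the amount of sucrose. Volume: V(t) = V₀ + (Q_in − Q_out) t = 7.552 + 0.112800 t; V(55.17) = 13.7752 m³.
No sucrose enters, so dm/dt = −Q_out · (m/V).
dm/m = −Q_out dt/(V₀ + 0.112800 t); integrating gives ln(m/m₀) = −(Q_out/(Q_in−Q_out)) ln(V/V₀).
m = m₀ (V₀/V)^(Q_out/(Q_in−Q_out)) = 7.014 × (7.552/13.7752)^(1.78812) = 2.39444 g.
C = m/V = 2.39444/13.7752 = 0.173823 g/m³.

0.1738 g/m³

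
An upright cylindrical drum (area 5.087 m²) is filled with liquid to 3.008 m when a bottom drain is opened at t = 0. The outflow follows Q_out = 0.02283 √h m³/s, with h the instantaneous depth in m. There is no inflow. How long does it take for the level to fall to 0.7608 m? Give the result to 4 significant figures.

384.2 s

A dh/dt = −Q_out = −0.02283 √h.
∫ h^(−1/2) dh = −(0.02283/A) ∫ dt, giving 2√h = 2√h₀ − (0.02283/A) t.
t = 2A(√h₀ − √h)/0.02283 = 2·5.087·(√3.008 − √0.7608)/0.02283
  = 10.1740 × (1.73436 − 0.872238) / 0.02283 = 384.197 s.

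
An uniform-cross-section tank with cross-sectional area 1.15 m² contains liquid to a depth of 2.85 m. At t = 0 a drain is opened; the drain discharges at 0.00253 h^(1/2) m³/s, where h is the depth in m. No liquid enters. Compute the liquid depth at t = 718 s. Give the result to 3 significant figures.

With no inflow, A dh/dt = −0.00253 √h.
∫ h^(−1/2) dh = −(0.00253/A) ∫ dt, giving 2√h = 2√h₀ − (0.00253/A) t.
√h = √2.85 − 0.00253·718/(2·1.15) = 1.6882 − 0.78980 = 0.89839.
h = 0.89839² = 0.80711 m.

0.807 m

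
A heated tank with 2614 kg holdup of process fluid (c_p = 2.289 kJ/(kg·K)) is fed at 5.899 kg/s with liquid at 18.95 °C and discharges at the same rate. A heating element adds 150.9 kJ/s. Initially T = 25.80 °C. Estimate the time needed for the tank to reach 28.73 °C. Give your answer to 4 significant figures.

501.3 s

Unsteady energy balance on the tank contents: M c_p dT/dt = ṁ c_p (T_in − T) + 150.9.
τ = M/ṁ = 443.126 s; T_ss = T_in + Q̇/(ṁ c_p) = 30.1255 °C.
T(t) = T_ss + (T₀ − T_ss) e^(−t/τ). Set T = 28.73:
e^(−t/τ) = (28.73 − 30.1255)/(25.80 − 30.1255) = 0.322614
t = −443.126 · ln(0.322614) = 501.308 s.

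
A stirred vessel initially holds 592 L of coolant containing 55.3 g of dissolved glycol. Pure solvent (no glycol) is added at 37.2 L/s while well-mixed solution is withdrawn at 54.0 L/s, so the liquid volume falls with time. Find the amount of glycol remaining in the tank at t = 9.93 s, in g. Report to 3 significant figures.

Let m(t) be the amount of glycol. Volume: V(t) = V₀ + (Q_in − Q_out) t = 592 − 16.800 t; V(9.93) = 425.18 L.
No glycol enters, so dm/dt = −Q_out · (m/V).
Separate: dm/m = −Q_out dt/V(t) ⇒ ln(m/m₀) = −(Q_out/(Q_in−Q_out)) ln(V/V₀).
m = m₀ (V₀/V)^(Q_out/(Q_in−Q_out)) = 55.3 × (592/425.18)^(-3.2143) = 19.084 g.

19.1 g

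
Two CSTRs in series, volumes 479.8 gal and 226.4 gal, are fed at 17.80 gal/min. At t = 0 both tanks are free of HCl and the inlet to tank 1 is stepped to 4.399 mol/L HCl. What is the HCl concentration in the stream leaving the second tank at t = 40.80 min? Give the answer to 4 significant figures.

2.725 mol/L

Species balance on tank i: dCᵢ/dt = (Cᵢ₋₁ − Cᵢ)/τᵢ with τᵢ = Vᵢ/Q.
τ₁ = 479.8/17.80 = 26.9551 min; τ₂ = 226.4/17.80 = 12.7191 min.
Solving the cascade with C₁(0)=C₂(0)=0 gives C₂(t) = C_in[1 − (τ₁ e^(−t/τ₁) − τ₂ e^(−t/τ₂))/(τ₁ − τ₂)].
At t = 40.80: e^(−t/τ₁) = 0.220109, e^(−t/τ₂) = 0.0404466.
C₂ = 4.399·[1 − (26.9551·0.220109 − 12.7191·0.0404466)/(14.2360)] = 4.399·0.619371 = 2.72461 mol/L.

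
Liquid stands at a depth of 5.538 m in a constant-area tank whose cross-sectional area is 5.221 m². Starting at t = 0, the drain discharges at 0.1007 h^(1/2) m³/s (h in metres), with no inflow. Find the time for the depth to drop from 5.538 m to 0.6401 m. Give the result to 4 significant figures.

With no inflow, A dh/dt = −0.1007 √h.
This is separable: 2 d(√h)/dt = −0.1007/A, so √h = √h₀ − (0.1007/(2A)) t.
t = 2A(√h₀ − √h)/0.1007 = 2·5.221·(√5.538 − √0.6401)/0.1007
  = 10.4420 × (2.35330 − 0.800062) / 0.1007 = 161.061 s.

161.1 s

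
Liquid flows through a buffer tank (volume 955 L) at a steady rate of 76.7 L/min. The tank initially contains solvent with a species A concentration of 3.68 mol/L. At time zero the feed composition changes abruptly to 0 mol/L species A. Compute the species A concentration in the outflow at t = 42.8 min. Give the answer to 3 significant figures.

0.118 mol/L

Unsteady species balance (constant V, well mixed): V dC/dt = Q(C_in − C).
Rewrite as dC/dt + C/τ = C_in/τ, τ = V/Q = 12.451 min.
Solution: C(t) = C_in + (C₀ − C_in) e^(−t/τ).
C(42.8) = 0 + (3.68 − 0)·e^(−42.8/12.451) = 0 + (3.6800)·0.032147 = 0.11830 mol/L.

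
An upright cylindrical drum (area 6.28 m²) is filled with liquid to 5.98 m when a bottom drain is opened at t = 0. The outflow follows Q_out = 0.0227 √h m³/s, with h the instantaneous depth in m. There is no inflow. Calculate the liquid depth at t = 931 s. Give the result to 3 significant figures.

0.582 m

Mass balance (ρ constant): A dh/dt = −0.0227 √h.
∫ h^(−1/2) dh = −(0.0227/A) ∫ dt, giving 2√h = 2√h₀ − (0.0227/A) t.
√h = √5.98 − 0.0227·931/(2·6.28) = 2.4454 − 1.6826 = 0.76278.
h = 0.76278² = 0.58184 m.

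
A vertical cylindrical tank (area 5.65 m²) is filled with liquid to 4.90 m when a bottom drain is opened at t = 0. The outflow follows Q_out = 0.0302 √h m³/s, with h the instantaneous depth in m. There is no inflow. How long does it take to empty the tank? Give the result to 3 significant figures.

Volume balance on the tank: A dh/dt = −0.0302 √h.
∫ h^(−1/2) dh = −(0.0302/A) ∫ dt, giving 2√h = 2√h₀ − (0.0302/A) t.
Tank is empty when √h = 0: t_empty = 2A√h₀/0.0302.
t_empty = 2·5.65·√4.90/0.0302 = 11.300·2.2136/0.0302 = 828.27 s.

828 s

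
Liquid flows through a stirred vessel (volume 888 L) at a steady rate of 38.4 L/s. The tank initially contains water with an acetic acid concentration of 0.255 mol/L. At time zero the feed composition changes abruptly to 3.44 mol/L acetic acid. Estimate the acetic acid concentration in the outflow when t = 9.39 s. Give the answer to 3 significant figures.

Mass balance on the solute (V constant): V dC/dt = Q(C_in − C).
Rewrite as dC/dt + C/τ = C_in/τ, τ = V/Q = 23.125 s.
Integrating: C(t) = C_in + (C₀ − C_in) e^(−t/τ).
C(9.39) = 3.44 + (0.255 − 3.44)·e^(−9.39/23.125) = 3.44 + (-3.1850)·0.66627 = 1.3179 mol/L.

1.32 mol/L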